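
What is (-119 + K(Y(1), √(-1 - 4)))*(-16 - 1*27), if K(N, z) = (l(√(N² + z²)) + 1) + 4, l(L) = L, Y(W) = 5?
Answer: 4902 - 86*√5 ≈ 4709.7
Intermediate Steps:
K(N, z) = 5 + √(N² + z²) (K(N, z) = (√(N² + z²) + 1) + 4 = (1 + √(N² + z²)) + 4 = 5 + √(N² + z²))
(-119 + K(Y(1), √(-1 - 4)))*(-16 - 1*27) = (-119 + (5 + √(5² + (√(-1 - 4))²)))*(-16 - 1*27) = (-119 + (5 + √(25 + (√(-5))²)))*(-16 - 27) = (-119 + (5 + √(25 + (I*√5)²)))*(-43) = (-119 + (5 + √(25 - 5)))*(-43) = (-119 + (5 + √20))*(-43) = (-119 + (5 + 2*√5))*(-43) = (-114 + 2*√5)*(-43) = 4902 - 86*√5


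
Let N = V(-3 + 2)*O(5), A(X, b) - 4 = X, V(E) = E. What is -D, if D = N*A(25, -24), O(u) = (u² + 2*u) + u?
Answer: 1160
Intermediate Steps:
O(u) = u² + 3*u
A(X, b) = 4 + X
N = -40 (N = (-3 + 2)*(5*(3 + 5)) = -5*8 = -1*40 = -40)
D = -1160 (D = -40*(4 + 25) = -40*29 = -1160)
-D = -1*(-1160) = 1160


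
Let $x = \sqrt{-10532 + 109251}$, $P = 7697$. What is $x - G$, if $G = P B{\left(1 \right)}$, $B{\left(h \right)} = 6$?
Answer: $-46182 + \sqrt{98719} \approx -45868.0$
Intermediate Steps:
$G = 46182$ ($G = 7697 \cdot 6 = 46182$)
$x = \sqrt{98719} \approx 314.2$
$x - G = \sqrt{98719} - 46182 = -46182 + \sqrt{98719}$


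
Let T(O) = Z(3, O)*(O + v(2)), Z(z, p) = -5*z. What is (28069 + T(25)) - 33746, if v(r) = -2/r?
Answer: -6037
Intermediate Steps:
T(O) = 15 - 15*O (T(O) = (-5*3)*(O - 2/2) = -15*(O - 2*½) = -15*(O - 1) = -15*(-1 + O) = 15 - 15*O)
(28069 + T(25)) - 33746 = (28069 + (15 - 15*25)) - 33746 = (28069 + (15 - 375)) - 33746 = (28069 - 360) - 33746 = 27709 - 33746 = -6037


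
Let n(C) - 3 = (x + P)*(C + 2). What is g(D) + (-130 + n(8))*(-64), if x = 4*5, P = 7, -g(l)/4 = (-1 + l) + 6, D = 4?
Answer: -9188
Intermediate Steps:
g(l) = -20 - 4*l (g(l) = -4*((-1 + l) + 6) = -4*(5 + l) = -20 - 4*l)
x = 20
n(C) = 57 + 27*C (n(C) = 3 + (20 + 7)*(C + 2) = 3 + 27*(2 + C) = 3 + (54 + 27*C) = 57 + 27*C)
g(D) + (-130 + n(8))*(-64) = (-20 - 4*4) + (-130 + (57 + 27*8))*(-64) = (-20 - 16) + (-130 + (57 + 216))*(-64) = -36 + (-130 + 273)*(-64) = -36 + 143*(-64) = -36 - 9152 = -9188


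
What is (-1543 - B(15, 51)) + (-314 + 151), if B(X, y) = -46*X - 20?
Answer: -996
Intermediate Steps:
B(X, y) = -20 - 46*X
(-1543 - B(15, 51)) + (-314 + 151) = (-1543 - (-20 - 46*15)) + (-314 + 151) = (-1543 - (-20 - 690)) - 163 = (-1543 - 1*(-710)) - 163 = (-1543 + 710) - 163 = -833 - 163 = -996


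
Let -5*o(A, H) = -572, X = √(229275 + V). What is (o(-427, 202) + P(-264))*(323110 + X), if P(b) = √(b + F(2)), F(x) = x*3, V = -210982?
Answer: (572 + 5*I*√258)*(323110 + √18293)/5 ≈ 3.6979e+7 + 5.1921e+6*I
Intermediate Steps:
X = √18293 (X = √(229275 - 210982) = √18293 ≈ 135.25)
F(x) = 3*x
o(A, H) = 572/5 (o(A, H) = -⅕*(-572) = 572/5)
P(b) = √(6 + b) (P(b) = √(b + 3*2) = √(b + 6) = √(6 + b))
(o(-427, 202) + P(-264))*(323110 + X) = (572/5 + √(6 - 264))*(323110 + √18293) = (572/5 + √(-258))*(323110 + √18293) = (572/5 + I*√258)*(323110 + √18293) = (323110 + √18293)*(572/5 + I*√258)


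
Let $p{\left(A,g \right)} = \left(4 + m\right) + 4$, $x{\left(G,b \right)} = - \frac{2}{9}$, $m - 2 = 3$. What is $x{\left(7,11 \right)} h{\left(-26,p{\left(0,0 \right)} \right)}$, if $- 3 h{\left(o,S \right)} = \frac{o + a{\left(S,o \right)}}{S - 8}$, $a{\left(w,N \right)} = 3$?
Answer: $- \frac{46}{135} \approx -0.34074$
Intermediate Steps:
$m = 5$ ($m = 2 + 3 = 5$)
$x{\left(G,b \right)} = - \frac{2}{9}$ ($x{\left(G,b \right)} = \left(-2\right) \frac{1}{9} = - \frac{2}{9}$)
$p{\left(A,g \right)} = 13$ ($p{\left(A,g \right)} = \left(4 + 5\right) + 4 = 9 + 4 = 13$)
$h{\left(o,S \right)} = - \frac{3 + o}{3 \left(-8 + S\right)}$ ($h{\left(o,S \right)} = - \frac{\left(o + 3\right) \frac{1}{S - 8}}{3} = - \frac{\left(3 + o\right) \frac{1}{-8 + S}}{3} = - \frac{\frac{1}{-8 + S} \left(3 + o\right)}{3} = - \frac{3 + o}{3 \left(-8 + S\right)}$)
$x{\left(7,11 \right)} h{\left(-26,p{\left(0,0 \right)} \right)} = - \frac{2 \frac{-3 - -26}{3 \left(-8 + 13\right)}}{9} = - \frac{2 \frac{-3 + 26}{3 \cdot 5}}{9} = - \frac{2 \cdot \frac{1}{3} \cdot \frac{1}{5} \cdot 23}{9} = \left(- \frac{2}{9}\right) \frac{23}{15} = - \frac{46}{135}$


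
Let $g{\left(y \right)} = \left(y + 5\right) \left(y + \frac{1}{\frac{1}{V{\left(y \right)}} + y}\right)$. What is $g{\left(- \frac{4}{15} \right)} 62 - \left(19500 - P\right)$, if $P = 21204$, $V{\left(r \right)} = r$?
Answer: $\frac{84194072}{54225} \approx 1552.7$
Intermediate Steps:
$g{\left(y \right)} = \left(5 + y\right) \left(y + \frac{1}{y + \frac{1}{y}}\right)$ ($g{\left(y \right)} = \left(y + 5\right) \left(y + \frac{1}{\frac{1}{y} + y}\right) = \left(5 + y\right) \left(y + \frac{1}{y + \frac{1}{y}}\right)$)
$g{\left(- \frac{4}{15} \right)} 62 - \left(19500 - P\right) = \frac{- \frac{4}{15} \left(10 + \left(- \frac{4}{15}\right)^{3} + 2 \left(- \frac{4}{15}\right) + 5 \left(- \frac{4}{15}\right)^{2}\right)}{1 + \left(- \frac{4}{15}\right)^{2}} \cdot 62 - \left(19500 - 21204\right) = \frac{\left(-4\right) \frac{1}{15} \left(10 + \left(\left(-4\right) \frac{1}{15}\right)^{3} + 2 \left(\left(-4\right) \frac{1}{15}\right) + 5 \left(\left(-4\right) \frac{1}{15}\right)^{2}\right)}{1 + \left(\left(-4\right) \frac{1}{15}\right)^{2}} \cdot 62 - \left(19500 - 21204\right) = - \frac{4 \left(10 + \left(- \frac{4}{15}\right)^{3} + 2 \left(- \frac{4}{15}\right) + 5 \left(- \frac{4}{15}\right)^{2}\right)}{15 \left(1 + \left(- \frac{4}{15}\right)^{2}\right)} 62 - -1704 = - \frac{4 \left(10 - \frac{64}{3375} - \frac{8}{15} + 5 \cdot \frac{16}{225}\right)}{15 \left(1 + \frac{16}{225}\right)} 62 + 1704 = - \frac{4 \left(10 - \frac{64}{3375} - \frac{8}{15} + \frac{16}{45}\right)}{15 \cdot \frac{241}{225}} \cdot 62 + 1704 = \left(- \frac{4}{15}\right) \frac{225}{241} \cdot \frac{33086}{3375} \cdot 62 + 1704 = \left(- \frac{132344}{54225}\right) 62 + 1704 = - \frac{8205328}{54225} + 1704 = \frac{84194072}{54225}$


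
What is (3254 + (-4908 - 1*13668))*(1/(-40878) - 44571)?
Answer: 13958137750079/20439 ≈ 6.8292e+8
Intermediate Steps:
(3254 + (-4908 - 1*13668))*(1/(-40878) - 44571) = (3254 + (-4908 - 13668))*(-1/40878 - 44571) = (3254 - 18576)*(-1821973339/40878) = -15322*(-1821973339/40878) = 13958137750079/20439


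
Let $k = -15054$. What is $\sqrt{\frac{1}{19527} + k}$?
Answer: $\frac{11 i \sqrt{47439225759}}{19527} \approx 122.69 i$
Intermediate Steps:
$\sqrt{\frac{1}{19527} + k} = \sqrt{\frac{1}{19527} - 15054} = \sqrt{- \frac{293959457}{19527}} = \frac{11 i \sqrt{47439225759}}{19527}$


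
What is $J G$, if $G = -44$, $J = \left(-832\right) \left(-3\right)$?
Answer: $-109824$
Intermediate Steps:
$J = 2496$
$J G = 2496 \left(-44\right) = -109824$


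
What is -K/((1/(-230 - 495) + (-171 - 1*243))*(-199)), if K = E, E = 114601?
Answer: -83085725/59730049 ≈ -1.3910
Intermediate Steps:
K = 114601
-K/((1/(-230 - 495) + (-171 - 1*243))*(-199)) = -114601/((1/(-230 - 495) + (-171 - 1*243))*(-199)) = -114601/((1/(-725) + (-171 - 243))*(-199)) = -114601/((-1/725 - 414)*(-199)) = -114601/((-300151/725*(-199))) = -114601/59730049/725 = -114601*725/59730049 = -1*83085725/59730049 = -83085725/59730049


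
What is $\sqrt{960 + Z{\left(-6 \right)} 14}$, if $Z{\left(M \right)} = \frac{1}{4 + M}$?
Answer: $\sqrt{953} \approx 30.871$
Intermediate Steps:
$\sqrt{960 + Z{\left(-6 \right)} 14} = \sqrt{960 + \frac{1}{4 - 6} \cdot 14} = \sqrt{960 + \frac{1}{-2} \cdot 14} = \sqrt{960 - 7} = \sqrt{953}$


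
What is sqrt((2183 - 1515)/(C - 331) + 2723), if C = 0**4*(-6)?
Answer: sqrt(298113495)/331 ≈ 52.163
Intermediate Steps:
C = 0 (C = 0*(-6) = 0)
sqrt((2183 - 1515)/(C - 331) + 2723) = sqrt((2183 - 1515)/(0 - 331) + 2723) = sqrt(668/(-331) + 2723) = sqrt(668*(-1/331) + 2723) = sqrt(-668/331 + 2723) = sqrt(900645/331) = sqrt(298113495)/331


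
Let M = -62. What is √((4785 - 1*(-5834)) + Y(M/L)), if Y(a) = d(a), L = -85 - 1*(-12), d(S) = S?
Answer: √56593177/73 ≈ 103.05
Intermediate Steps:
L = -73 (L = -85 + 12 = -73)
Y(a) = a
√((4785 - 1*(-5834)) + Y(M/L)) = √((4785 - 1*(-5834)) - 62/(-73)) = √((4785 + 5834) - 62*(-1/73)) = √(10619 + 62/73) = √(775249/73) = √56593177/73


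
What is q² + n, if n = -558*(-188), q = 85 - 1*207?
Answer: 119788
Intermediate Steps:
q = -122 (q = 85 - 207 = -122)
n = 104904
q² + n = (-122)² + 104904 = 14884 + 104904 = 119788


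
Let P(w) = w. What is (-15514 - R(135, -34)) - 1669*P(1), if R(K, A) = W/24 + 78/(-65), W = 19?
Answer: -2061911/120 ≈ -17183.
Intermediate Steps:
R(K, A) = -49/120 (R(K, A) = 19/24 + 78/(-65) = 19*(1/24) + 78*(-1/65) = 19/24 - 6/5 = -49/120)
(-15514 - R(135, -34)) - 1669*P(1) = (-15514 - 1*(-49/120)) - 1669*1 = (-15514 + 49/120) - 1669 = -1861631/120 - 1669 = -2061911/120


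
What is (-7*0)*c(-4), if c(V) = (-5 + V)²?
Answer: 0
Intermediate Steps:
(-7*0)*c(-4) = (-7*0)*(-5 - 4)² = 0*(-9)² = 0*81 = 0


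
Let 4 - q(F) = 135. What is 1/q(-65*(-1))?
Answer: -1/131 ≈ -0.0076336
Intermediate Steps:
q(F) = -131 (q(F) = 4 - 1*135 = 4 - 135 = -131)
1/q(-65*(-1)) = 1/(-131) = -1/131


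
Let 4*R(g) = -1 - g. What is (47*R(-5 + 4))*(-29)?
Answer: 0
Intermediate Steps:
R(g) = -1/4 - g/4 (R(g) = (-1 - g)/4 = -1/4 - g/4)
(47*R(-5 + 4))*(-29) = (47*(-1/4 - (-5 + 4)/4))*(-29) = (47*(-1/4 - 1/4*(-1)))*(-29) = (47*(-1/4 + 1/4))*(-29) = (47*0)*(-29) = 0*(-29) = 0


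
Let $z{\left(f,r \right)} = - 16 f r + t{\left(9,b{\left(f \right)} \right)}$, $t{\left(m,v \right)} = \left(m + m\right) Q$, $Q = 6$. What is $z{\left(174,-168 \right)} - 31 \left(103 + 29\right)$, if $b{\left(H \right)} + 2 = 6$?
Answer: $463728$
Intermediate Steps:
$b{\left(H \right)} = 4$ ($b{\left(H \right)} = -2 + 6 = 4$)
$t{\left(m,v \right)} = 12 m$ ($t{\left(m,v \right)} = \left(m + m\right) 6 = 2 m 6 = 12 m$)
$z{\left(f,r \right)} = 108 - 16 f r$ ($z{\left(f,r \right)} = - 16 f r + 12 \cdot 9 = - 16 f r + 108 = 108 - 16 f r$)
$z{\left(174,-168 \right)} - 31 \left(103 + 29\right) = \left(108 - 2784 \left(-168\right)\right) - 31 \left(103 + 29\right) = \left(108 + 467712\right) - 4092 = 467820 - 4092 = 463728$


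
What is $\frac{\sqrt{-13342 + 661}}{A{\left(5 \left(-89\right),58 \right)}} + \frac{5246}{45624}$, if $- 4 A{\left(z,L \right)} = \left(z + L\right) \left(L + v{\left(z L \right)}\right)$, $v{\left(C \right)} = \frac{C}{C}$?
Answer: $\frac{2623}{22812} + \frac{4 i \sqrt{1409}}{7611} \approx 0.11498 + 0.019728 i$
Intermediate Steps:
$v{\left(C \right)} = 1$
$A{\left(z,L \right)} = - \frac{\left(1 + L\right) \left(L + z\right)}{4}$ ($A{\left(z,L \right)} = - \frac{\left(z + L\right) \left(L + 1\right)}{4} = - \frac{\left(L + z\right) \left(1 + L\right)}{4} = - \frac{\left(1 + L\right) \left(L + z\right)}{4}$)
$\frac{\sqrt{-13342 + 661}}{A{\left(5 \left(-89\right),58 \right)}} + \frac{5246}{45624} = \frac{\sqrt{-13342 + 661}}{\left(- \frac{1}{4}\right) 58 - \frac{5 \left(-89\right)}{4} - \frac{58^{2}}{4} - \frac{29 \cdot 5 \left(-89\right)}{2}} + \frac{5246}{45624} = \frac{\sqrt{-12681}}{- \frac{29}{2} - - \frac{445}{4} - 841 - \frac{29}{2} \left(-445\right)} + 5246 \cdot \frac{1}{45624} = \frac{3 i \sqrt{1409}}{- \frac{29}{2} + \frac{445}{4} - 841 + \frac{12905}{2}} + \frac{2623}{22812} = \frac{3 i \sqrt{1409}}{\frac{22833}{4}} + \frac{2623}{22812} = 3 i \sqrt{1409} \cdot \frac{4}{22833} + \frac{2623}{22812} = \frac{4 i \sqrt{1409}}{7611} + \frac{2623}{22812} = \frac{2623}{22812} + \frac{4 i \sqrt{1409}}{7611}$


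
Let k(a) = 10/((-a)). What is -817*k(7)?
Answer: 8170/7 ≈ 1167.1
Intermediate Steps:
k(a) = -10/a (k(a) = 10*(-1/a) = -10/a)
-817*k(7) = -(-8170)/7 = -817*(-10/7) = 8170/7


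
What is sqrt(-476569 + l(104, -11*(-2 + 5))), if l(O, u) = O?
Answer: I*sqrt(476465) ≈ 690.26*I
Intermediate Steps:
sqrt(-476569 + l(104, -11*(-2 + 5))) = sqrt(-476569 + 104) = sqrt(-476465) = I*sqrt(476465)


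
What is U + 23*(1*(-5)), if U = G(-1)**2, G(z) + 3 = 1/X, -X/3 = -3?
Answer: -8639/81 ≈ -106.65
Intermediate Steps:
X = 9 (X = -3*(-3) = 9)
G(z) = -26/9 (G(z) = -3 + 1/9 = -26/9)
U = 676/81 (U = (-26/9)**2 = 676/81 ≈ 8.3457)
U + 23*(1*(-5)) = 676/81 + 23*(1*(-5)) = 676/81 + 23*(-5) = 676/81 - 115 = -8639/81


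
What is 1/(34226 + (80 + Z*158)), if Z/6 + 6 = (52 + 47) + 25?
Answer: 1/146170 ≈ 6.8414e-6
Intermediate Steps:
Z = 708 (Z = -36 + 6*((52 + 47) + 25) = -36 + 6*(99 + 25) = -36 + 6*124 = -36 + 744 = 708)
1/(34226 + (80 + Z*158)) = 1/(34226 + (80 + 708*158)) = 1/(34226 + (80 + 111864)) = 1/(34226 + 111944) = 1/146170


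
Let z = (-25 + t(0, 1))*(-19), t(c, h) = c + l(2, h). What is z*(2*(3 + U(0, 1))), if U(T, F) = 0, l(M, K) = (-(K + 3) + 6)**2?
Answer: 2394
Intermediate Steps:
l(M, K) = (3 - K)**2 (l(M, K) = (-(3 + K) + 6)**2 = ((-3 - K) + 6)**2 = (3 - K)**2)
t(c, h) = c + (-3 + h)**2
z = 399 (z = (-25 + (0 + (-3 + 1)**2))*(-19) = (-25 + (0 + (-2)**2))*(-19) = (-25 + (0 + 4))*(-19) = (-25 + 4)*(-19) = -21*(-19) = 399)
z*(2*(3 + U(0, 1))) = 399*(2*(3 + 0)) = 399*(2*3) = 399*6 = 2394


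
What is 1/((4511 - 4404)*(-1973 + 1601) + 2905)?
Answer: -1/36899 ≈ -2.7101e-5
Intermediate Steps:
1/((4511 - 4404)*(-1973 + 1601) + 2905) = 1/(107*(-372) + 2905) = 1/(-39804 + 2905) = 1/(-36899) = -1/36899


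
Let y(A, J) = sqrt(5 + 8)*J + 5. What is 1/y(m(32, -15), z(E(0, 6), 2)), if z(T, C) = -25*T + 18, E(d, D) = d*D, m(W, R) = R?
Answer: -5/4187 + 18*sqrt(13)/4187 ≈ 0.014306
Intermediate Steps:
E(d, D) = D*d
z(T, C) = 18 - 25*T
y(A, J) = 5 + J*sqrt(13) (y(A, J) = sqrt(13)*J + 5 = J*sqrt(13) + 5 = 5 + J*sqrt(13))
1/y(m(32, -15), z(E(0, 6), 2)) = 1/(5 + (18 - 150*0)*sqrt(13)) = 1/(5 + (18 - 25*0)*sqrt(13)) = 1/(5 + (18 + 0)*sqrt(13)) = 1/(5 + 18*sqrt(13))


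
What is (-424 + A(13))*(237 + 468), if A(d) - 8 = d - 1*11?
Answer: -291870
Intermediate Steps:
A(d) = -3 + d (A(d) = 8 + (d - 1*11) = 8 + (d - 11) = 8 + (-11 + d) = -3 + d)
(-424 + A(13))*(237 + 468) = (-424 + (-3 + 13))*(237 + 468) = (-424 + 10)*705 = -414*705 = -291870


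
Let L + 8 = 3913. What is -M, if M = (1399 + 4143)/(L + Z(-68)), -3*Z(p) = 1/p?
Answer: -1130568/796621 ≈ -1.4192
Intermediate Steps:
Z(p) = -1/(3*p)
L = 3905 (L = -8 + 3913 = 3905)
M = 1130568/796621 (M = (1399 + 4143)/(3905 - ⅓/(-68)) = 5542/(3905 - ⅓*(-1/68)) = 5542/(3905 + 1/204) = 5542/(796621/204) = 5542*(204/796621) = 1130568/796621 ≈ 1.4192)
-M = -1*1130568/796621 = -1130568/796621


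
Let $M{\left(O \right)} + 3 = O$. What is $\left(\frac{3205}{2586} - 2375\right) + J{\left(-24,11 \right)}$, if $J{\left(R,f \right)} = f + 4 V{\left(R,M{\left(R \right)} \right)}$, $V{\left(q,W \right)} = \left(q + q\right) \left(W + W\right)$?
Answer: $\frac{20701549}{2586} \approx 8005.2$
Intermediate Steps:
$M{\left(O \right)} = -3 + O$
$V{\left(q,W \right)} = 4 W q$ ($V{\left(q,W \right)} = 2 q 2 W = 4 W q$)
$J{\left(R,f \right)} = f + 16 R \left(-3 + R\right)$ ($J{\left(R,f \right)} = f + 4 \cdot 4 \left(-3 + R\right) R = f + 4 \cdot 4 R \left(-3 + R\right) = f + 16 R \left(-3 + R\right)$)
$\left(\frac{3205}{2586} - 2375\right) + J{\left(-24,11 \right)} = \left(\frac{3205}{2586} - 2375\right) + \left(11 + 16 \left(-24\right) \left(-3 - 24\right)\right) = \left(3205 \cdot \frac{1}{2586} - 2375\right) + \left(11 + 16 \left(-24\right) \left(-27\right)\right) = \left(\frac{3205}{2586} - 2375\right) + \left(11 + 10368\right) = - \frac{6138545}{2586} + 10379 = \frac{20701549}{2586}$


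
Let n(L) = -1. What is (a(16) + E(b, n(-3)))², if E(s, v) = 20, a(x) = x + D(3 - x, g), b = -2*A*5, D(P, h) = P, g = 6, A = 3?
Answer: 529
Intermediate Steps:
b = -30 (b = -2*3*5 = -6*5 = -30)
a(x) = 3 (a(x) = x + (3 - x) = 3)
(a(16) + E(b, n(-3)))² = (3 + 20)² = 23² = 529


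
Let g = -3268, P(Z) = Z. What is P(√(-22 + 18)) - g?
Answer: 3268 + 2*I ≈ 3268.0 + 2.0*I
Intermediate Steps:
P(√(-22 + 18)) - g = √(-22 + 18) - 1*(-3268) = √(-4) + 3268 = 2*I + 3268 = 3268 + 2*I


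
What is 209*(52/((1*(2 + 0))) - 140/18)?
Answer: 34276/9 ≈ 3808.4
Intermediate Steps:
209*(52/((1*(2 + 0))) - 140/18) = 209*(52/((1*2)) - 140*1/18) = 209*(52/2 - 70/9) = 209*(52*(½) - 70/9) = 209*(26 - 70/9) = 209*(164/9) = 34276/9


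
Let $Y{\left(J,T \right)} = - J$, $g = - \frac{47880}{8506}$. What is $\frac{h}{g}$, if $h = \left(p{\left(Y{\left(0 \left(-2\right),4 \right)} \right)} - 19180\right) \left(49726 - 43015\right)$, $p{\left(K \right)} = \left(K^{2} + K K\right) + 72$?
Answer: $\frac{45448191697}{1995} \approx 2.2781 \cdot 10^{7}$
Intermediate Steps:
$g = - \frac{23940}{4253}$ ($g = \left(-47880\right) \frac{1}{8506} = - \frac{23940}{4253} \approx -5.629$)
$p{\left(K \right)} = 72 + 2 K^{2}$ ($p{\left(K \right)} = \left(K^{2} + K^{2}\right) + 72 = 2 K^{2} + 72 = 72 + 2 K^{2}$)
$h = -128233788$ ($h = \left(\left(72 + 2 \left(- 0 \left(-2\right)\right)^{2}\right) - 19180\right) \left(49726 - 43015\right) = \left(\left(72 + 2 \left(\left(-1\right) 0\right)^{2}\right) - 19180\right) 6711 = \left(\left(72 + 2 \cdot 0^{2}\right) - 19180\right) 6711 = \left(\left(72 + 2 \cdot 0\right) - 19180\right) 6711 = \left(\left(72 + 0\right) - 19180\right) 6711 = \left(72 - 19180\right) 6711 = \left(-19108\right) 6711 = -128233788$)
$\frac{h}{g} = - \frac{128233788}{- \frac{23940}{4253}} = \left(-128233788\right) \left(- \frac{4253}{23940}\right) = \frac{45448191697}{1995}$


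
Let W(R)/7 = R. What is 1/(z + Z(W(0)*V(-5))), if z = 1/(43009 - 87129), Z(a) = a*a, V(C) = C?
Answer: -44120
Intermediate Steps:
W(R) = 7*R
Z(a) = a²
z = -1/44120 (z = 1/(-44120) = -1/44120 ≈ -2.2665e-5)
1/(z + Z(W(0)*V(-5))) = 1/(-1/44120 + ((7*0)*(-5))²) = 1/(-1/44120 + (0*(-5))²) = 1/(-1/44120 + 0²) = 1/(-1/44120 + 0) = 1/(-1/44120) = -44120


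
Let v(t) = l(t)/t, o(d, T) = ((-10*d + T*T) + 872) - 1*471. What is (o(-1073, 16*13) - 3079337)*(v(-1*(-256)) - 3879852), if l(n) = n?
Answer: 11736324243642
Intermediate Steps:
o(d, T) = 401 + T² - 10*d (o(d, T) = ((-10*d + T²) + 872) - 471 = ((T² - 10*d) + 872) - 471 = (872 + T² - 10*d) - 471 = 401 + T² - 10*d)
v(t) = 1 (v(t) = t/t = 1)
(o(-1073, 16*13) - 3079337)*(v(-1*(-256)) - 3879852) = ((401 + (16*13)² - 10*(-1073)) - 3079337)*(1 - 3879852) = ((401 + 208² + 10730) - 3079337)*(-3879851) = ((401 + 43264 + 10730) - 3079337)*(-3879851) = (54395 - 3079337)*(-3879851) = -3024942*(-3879851) = 11736324243642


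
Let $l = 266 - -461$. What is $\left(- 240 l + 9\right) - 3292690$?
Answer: $-3467161$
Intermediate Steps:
$l = 727$ ($l = 266 + 461 = 727$)
$\left(- 240 l + 9\right) - 3292690 = \left(\left(-240\right) 727 + 9\right) - 3292690 = \left(-174480 + 9\right) - 3292690 = -174471 - 3292690 = -3467161$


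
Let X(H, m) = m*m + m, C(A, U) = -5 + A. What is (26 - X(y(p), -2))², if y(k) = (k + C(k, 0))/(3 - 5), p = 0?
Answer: 576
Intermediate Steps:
y(k) = 5/2 - k (y(k) = (k + (-5 + k))/(3 - 5) = (-5 + 2*k)/(-2) = (-5 + 2*k)*(-½) = 5/2 - k)
X(H, m) = m + m² (X(H, m) = m² + m = m + m²)
(26 - X(y(p), -2))² = (26 - (-2)*(1 - 2))² = (26 - (-2)*(-1))² = (26 - 1*2)² = (26 - 2)² = 24² = 576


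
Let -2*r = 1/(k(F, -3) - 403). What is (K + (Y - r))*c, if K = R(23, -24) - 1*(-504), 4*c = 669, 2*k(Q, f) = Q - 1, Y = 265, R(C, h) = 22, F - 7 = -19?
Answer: 36116411/273 ≈ 1.3229e+5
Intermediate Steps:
F = -12 (F = 7 - 19 = -12)
k(Q, f) = -½ + Q/2 (k(Q, f) = (Q - 1)/2 = (-1 + Q)/2 = -½ + Q/2)
r = 1/819 (r = -1/(2*((-½ + (½)*(-12)) - 403)) = -1/(2*((-½ - 6) - 403)) = -1/(2*(-13/2 - 403)) = -1/(2*(-819/2)) = -½*(-2/819) = 1/819 ≈ 0.0012210)
c = 669/4 (c = (¼)*669 = 669/4 ≈ 167.25)
K = 526 (K = 22 - 1*(-504) = 22 + 504 = 526)
(K + (Y - r))*c = (526 + (265 - 1*1/819))*(669/4) = (526 + (265 - 1/819))*(669/4) = (526 + 217034/819)*(669/4) = (647828/819)*(669/4) = 36116411/273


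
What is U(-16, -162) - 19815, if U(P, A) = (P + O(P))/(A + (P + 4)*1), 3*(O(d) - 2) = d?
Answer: -178334/9 ≈ -19815.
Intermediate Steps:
O(d) = 2 + d/3
U(P, A) = (2 + 4*P/3)/(4 + A + P) (U(P, A) = (P + (2 + P/3))/(A + (P + 4)*1) = (2 + 4*P/3)/(A + (4 + P)*1) = (2 + 4*P/3)/(A + (4 + P)) = (2 + 4*P/3)/(4 + A + P))
U(-16, -162) - 19815 = (2 + (4/3)*(-16))/(4 - 162 - 16) - 19815 = (2 - 64/3)/(-174) - 19815 = -1/174*(-58/3) - 19815 = ⅑ - 19815 = -178334/9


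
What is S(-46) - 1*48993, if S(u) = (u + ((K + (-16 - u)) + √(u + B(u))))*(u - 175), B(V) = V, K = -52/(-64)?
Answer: -730185/16 - 442*I*√23 ≈ -45637.0 - 2119.8*I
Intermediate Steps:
K = 13/16 (K = -52*(-1/64) = 13/16 ≈ 0.81250)
S(u) = (-175 + u)*(-243/16 + √2*√u) (S(u) = (u + ((13/16 + (-16 - u)) + √(u + u)))*(u - 175) = (u + ((-243/16 - u) + √(2*u)))*(-175 + u) = (u + ((-243/16 - u) + √2*√u))*(-175 + u) = (u + (-243/16 - u + √2*√u))*(-175 + u) = (-243/16 + √2*√u)*(-175 + u) = (-175 + u)*(-243/16 + √2*√u))
S(-46) - 1*48993 = (42525/16 - 243/16*(-46) + √2*(-46)^(3/2) - 175*√2*√(-46)) - 1*48993 = (42525/16 + 5589/8 + √2*(-46*I*√46) - 175*√2*I*√46) - 48993 = (42525/16 + 5589/8 - 92*I*√23 - 350*I*√23) - 48993 = (53703/16 - 442*I*√23) - 48993 = -730185/16 - 442*I*√23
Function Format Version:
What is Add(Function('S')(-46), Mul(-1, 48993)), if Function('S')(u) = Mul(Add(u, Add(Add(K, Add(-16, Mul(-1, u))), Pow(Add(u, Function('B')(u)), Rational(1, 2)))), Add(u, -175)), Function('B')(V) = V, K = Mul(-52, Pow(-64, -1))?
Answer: Add(Rational(-730185, 16), Mul(-442, I, Pow(23, Rational(1, 2)))) ≈ Add(-45637., Mul(-2119.8, I))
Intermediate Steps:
K = Rational(13, 16) (K = Mul(-52, Rational(-1, 64)) = Rational(13, 16) ≈ 0.81250)
Function('S')(u) = Mul(Add(-175, u), Add(Rational(-243, 16), Mul(Pow(2, Rational(1, 2)), Pow(u, Rational(1, 2))))) (Function('S')(u) = Mul(Add(u, Add(Add(Rational(13, 16), Add(-16, Mul(-1, u))), Pow(Add(u, u), Rational(1, 2)))), Add(u, -175)) = Mul(Add(u, Add(Add(Rational(-243, 16), Mul(-1, u)), Pow(Mul(2, u), Rational(1, 2)))), Add(-175, u)) = Mul(Add(u, Add(Add(Rational(-243, 16), Mul(-1, u)), Mul(Pow(2, Rational(1, 2)), Pow(u, Rational(1, 2))))), Add(-175, u)) = Mul(Add(u, Add(Rational(-243, 16), Mul(-1, u), Mul(Pow(2, Rational(1, 2)), Pow(u, Rational(1, 2))))), Add(-175, u)) = Mul(Add(Rational(-243, 16), Mul(Pow(2, Rational(1, 2)), Pow(u, Rational(1, 2)))), Add(-175, u)) = Mul(Add(-175, u), Add(Rational(-243, 16), Mul(Pow(2, Rational(1, 2)), Pow(u, Rational(1, 2))))))
Add(Function('S')(-46), Mul(-1, 48993)) = Add(Add(Rational(42525, 16), Mul(Rational(-243, 16), -46), Mul(Pow(2, Rational(1, 2)), Pow(-46, Rational(3, 2))), Mul(-175, Pow(2, Rational(1, 2)), Pow(-46, Rational(1, 2)))), Mul(-1, 48993)) = Add(Add(Rational(42525, 16), Rational(5589, 8), Mul(Pow(2, Rational(1, 2)), Mul(-46, I, Pow(46, Rational(1, 2)))), Mul(-175, Pow(2, Rational(1, 2)), Mul(I, Pow(46, Rational(1, 2))))), -48993) = Add(Add(Rational(42525, 16), Rational(5589, 8), Mul(-92, I, Pow(23, Rational(1, 2))), Mul(-350, I, Pow(23, Rational(1, 2)))), -48993) = Add(Add(Rational(53703, 16), Mul(-442, I, Pow(23, Rational(1, 2)))), -48993) = Add(Rational(-730185, 16), Mul(-442, I, Pow(23, Rational(1, 2))))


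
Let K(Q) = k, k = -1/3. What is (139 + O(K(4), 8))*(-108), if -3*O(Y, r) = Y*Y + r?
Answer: -14720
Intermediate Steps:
k = -⅓ (k = -1/3 = -1*⅓ = -⅓ ≈ -0.33333)
K(Q) = -⅓
O(Y, r) = -r/3 - Y²/3 (O(Y, r) = -(Y*Y + r)/3 = -(Y² + r)/3 = -(r + Y²)/3 = -r/3 - Y²/3)
(139 + O(K(4), 8))*(-108) = (139 + (-⅓*8 - (-⅓)²/3))*(-108) = (139 + (-8/3 - ⅓*⅑))*(-108) = (139 + (-8/3 - 1/27))*(-108) = (139 - 73/27)*(-108) = (3680/27)*(-108) = -14720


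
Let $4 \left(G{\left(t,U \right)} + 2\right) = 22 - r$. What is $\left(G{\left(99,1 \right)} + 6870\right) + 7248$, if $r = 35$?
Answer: $\frac{56451}{4} \approx 14113.0$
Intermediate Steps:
$G{\left(t,U \right)} = - \frac{21}{4}$ ($G{\left(t,U \right)} = -2 + \frac{22 - 35}{4} = -2 + \frac{1}{4} \left(-13\right) = -2 - \frac{13}{4} = - \frac{21}{4}$)
$\left(G{\left(99,1 \right)} + 6870\right) + 7248 = \left(- \frac{21}{4} + 6870\right) + 7248 = \frac{27459}{4} + 7248 = \frac{56451}{4}$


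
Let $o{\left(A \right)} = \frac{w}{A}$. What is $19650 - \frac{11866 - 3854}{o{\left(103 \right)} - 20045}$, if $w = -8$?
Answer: $\frac{40571060186}{2064643} \approx 19650.0$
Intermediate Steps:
$o{\left(A \right)} = - \frac{8}{A}$
$19650 - \frac{11866 - 3854}{o{\left(103 \right)} - 20045} = 19650 - \frac{11866 - 3854}{- \frac{8}{103} - 20045} = 19650 - \frac{8012}{\left(-8\right) \frac{1}{103} - 20045} = 19650 - \frac{8012}{- \frac{8}{103} - 20045} = 19650 - \frac{8012}{- \frac{2064643}{103}} = 19650 - 8012 \left(- \frac{103}{2064643}\right) = 19650 - - \frac{825236}{2064643} = 19650 + \frac{825236}{2064643} = \frac{40571060186}{2064643}$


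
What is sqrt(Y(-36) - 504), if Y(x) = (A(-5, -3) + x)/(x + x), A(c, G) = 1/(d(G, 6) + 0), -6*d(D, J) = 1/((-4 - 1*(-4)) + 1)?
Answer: I*sqrt(18123)/6 ≈ 22.437*I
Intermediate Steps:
d(D, J) = -1/6 (d(D, J) = -1/(6*((-4 - 1*(-4)) + 1)) = -1/(6*((-4 + 4) + 1)) = -1/(6*(0 + 1)) = -1/6/1 = -1/6*1 = -1/6)
A(c, G) = -6 (A(c, G) = 1/(-1/6 + 0) = 1/(-1/6) = -6)
Y(x) = (-6 + x)/(2*x) (Y(x) = (-6 + x)/(x + x) = (-6 + x)/((2*x)) = (-6 + x)*(1/(2*x)) = (-6 + x)/(2*x))
sqrt(Y(-36) - 504) = sqrt((1/2)*(-6 - 36)/(-36) - 504) = sqrt((1/2)*(-1/36)*(-42) - 504) = sqrt(7/12 - 504) = sqrt(-6041/12) = I*sqrt(18123)/6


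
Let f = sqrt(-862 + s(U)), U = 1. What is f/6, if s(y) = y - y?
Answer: I*sqrt(862)/6 ≈ 4.8933*I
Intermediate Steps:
s(y) = 0
f = I*sqrt(862) (f = sqrt(-862 + 0) = sqrt(-862) = I*sqrt(862) ≈ 29.36*I)
f/6 = (I*sqrt(862))/6 = (I*sqrt(862))*(1/6) = I*sqrt(862)/6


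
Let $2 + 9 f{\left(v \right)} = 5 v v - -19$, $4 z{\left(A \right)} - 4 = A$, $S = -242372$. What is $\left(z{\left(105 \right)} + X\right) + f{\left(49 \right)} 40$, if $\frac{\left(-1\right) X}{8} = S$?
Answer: $\frac{71727637}{36} \approx 1.9924 \cdot 10^{6}$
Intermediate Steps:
$z{\left(A \right)} = 1 + \frac{A}{4}$
$f{\left(v \right)} = \frac{17}{9} + \frac{5 v^{2}}{9}$ ($f{\left(v \right)} = - \frac{2}{9} + \frac{5 v v - -19}{9} = - \frac{2}{9} + \frac{5 v^{2} + 19}{9} = - \frac{2}{9} + \frac{19 + 5 v^{2}}{9} = - \frac{2}{9} + \left(\frac{19}{9} + \frac{5 v^{2}}{9}\right) = \frac{17}{9} + \frac{5 v^{2}}{9}$)
$X = 1938976$ ($X = \left(-8\right) \left(-242372\right) = 1938976$)
$\left(z{\left(105 \right)} + X\right) + f{\left(49 \right)} 40 = \left(\left(1 + \frac{1}{4} \cdot 105\right) + 1938976\right) + \left(\frac{17}{9} + \frac{5 \cdot 49^{2}}{9}\right) 40 = \left(\left(1 + \frac{105}{4}\right) + 1938976\right) + \left(\frac{17}{9} + \frac{5}{9} \cdot 2401\right) 40 = \left(\frac{109}{4} + 1938976\right) + \left(\frac{17}{9} + \frac{12005}{9}\right) 40 = \frac{7756013}{4} + \frac{12022}{9} \cdot 40 = \frac{7756013}{4} + \frac{480880}{9} = \frac{71727637}{36}$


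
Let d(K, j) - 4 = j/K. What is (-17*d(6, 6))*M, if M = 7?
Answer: -595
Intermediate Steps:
d(K, j) = 4 + j/K
(-17*d(6, 6))*M = -17*(4 + 6/6)*7 = -17*(4 + 6*(1/6))*7 = -17*(4 + 1)*7 = -17*5*7 = -85*7 = -595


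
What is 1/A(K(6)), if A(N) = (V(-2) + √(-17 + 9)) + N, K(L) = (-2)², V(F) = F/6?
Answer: 33/193 - 18*I*√2/193 ≈ 0.17098 - 0.1319*I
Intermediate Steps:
V(F) = F/6 (V(F) = F*(⅙) = F/6)
K(L) = 4
A(N) = -⅓ + N + 2*I*√2 (A(N) = ((⅙)*(-2) + √(-17 + 9)) + N = (-⅓ + √(-8)) + N = (-⅓ + 2*I*√2) + N = -⅓ + N + 2*I*√2)
1/A(K(6)) = 1/(-⅓ + 4 + 2*I*√2) = 1/(11/3 + 2*I*√2)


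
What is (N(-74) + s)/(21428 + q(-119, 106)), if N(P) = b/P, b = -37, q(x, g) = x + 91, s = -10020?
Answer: -20039/42800 ≈ -0.46820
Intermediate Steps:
q(x, g) = 91 + x
N(P) = -37/P
(N(-74) + s)/(21428 + q(-119, 106)) = (-37/(-74) - 10020)/(21428 + (91 - 119)) = (-37*(-1/74) - 10020)/(21428 - 28) = (1/2 - 10020)/21400 = -20039/2*1/21400 = -20039/42800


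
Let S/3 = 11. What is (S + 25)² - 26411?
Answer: -23047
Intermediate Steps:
S = 33 (S = 3*11 = 33)
(S + 25)² - 26411 = (33 + 25)² - 26411 = 58² - 26411 = 3364 - 26411 = -23047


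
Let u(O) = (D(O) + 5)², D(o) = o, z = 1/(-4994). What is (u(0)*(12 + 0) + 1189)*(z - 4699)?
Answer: -34942075623/4994 ≈ -6.9968e+6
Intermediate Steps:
z = -1/4994 ≈ -0.00020024
u(O) = (5 + O)² (u(O) = (O + 5)² = (5 + O)²)
(u(0)*(12 + 0) + 1189)*(z - 4699) = ((5 + 0)²*(12 + 0) + 1189)*(-1/4994 - 4699) = (5²*12 + 1189)*(-23466807/4994) = (25*12 + 1189)*(-23466807/4994) = (300 + 1189)*(-23466807/4994) = 1489*(-23466807/4994) = -34942075623/4994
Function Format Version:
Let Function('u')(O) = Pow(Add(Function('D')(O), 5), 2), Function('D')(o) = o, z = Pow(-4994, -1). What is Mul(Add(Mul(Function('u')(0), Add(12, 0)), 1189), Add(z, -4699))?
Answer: Rational(-34942075623, 4994) ≈ -6.9968e+6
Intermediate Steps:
z = Rational(-1, 4994) ≈ -0.00020024
Function('u')(O) = Pow(Add(5, O), 2) (Function('u')(O) = Pow(Add(O, 5), 2) = Pow(Add(5, O), 2))
Mul(Add(Mul(Function('u')(0), Add(12, 0)), 1189), Add(z, -4699)) = Mul(Add(Mul(Pow(Add(5, 0), 2), Add(12, 0)), 1189), Add(Rational(-1, 4994), -4699)) = Mul(Add(Mul(Pow(5, 2), 12), 1189), Rational(-23466807, 4994)) = Mul(Add(Mul(25, 12), 1189), Rational(-23466807, 4994)) = Mul(Add(300, 1189), Rational(-23466807, 4994)) = Mul(1489, Rational(-23466807, 4994)) = Rational(-34942075623, 4994)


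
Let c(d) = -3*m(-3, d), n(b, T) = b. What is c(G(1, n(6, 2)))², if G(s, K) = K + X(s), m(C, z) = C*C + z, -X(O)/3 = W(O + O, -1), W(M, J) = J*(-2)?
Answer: 729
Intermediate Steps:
W(M, J) = -2*J
X(O) = -6 (X(O) = -(-6)*(-1) = -3*2 = -6)
m(C, z) = z + C² (m(C, z) = C² + z = z + C²)
G(s, K) = -6 + K (G(s, K) = K - 6 = -6 + K)
c(d) = -27 - 3*d (c(d) = -3*(d + (-3)²) = -3*(d + 9) = -3*(9 + d) = -27 - 3*d)
c(G(1, n(6, 2)))² = (-27 - 3*(-6 + 6))² = (-27 - 3*0)² = (-27 + 0)² = (-27)² = 729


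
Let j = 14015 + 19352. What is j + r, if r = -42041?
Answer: -8674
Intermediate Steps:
j = 33367
j + r = 33367 - 42041 = -8674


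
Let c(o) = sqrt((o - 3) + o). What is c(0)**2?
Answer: -3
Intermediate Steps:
c(o) = sqrt(-3 + 2*o) (c(o) = sqrt((-3 + o) + o) = sqrt(-3 + 2*o))
c(0)**2 = (sqrt(-3 + 2*0))**2 = (sqrt(-3 + 0))**2 = (sqrt(-3))**2 = (I*sqrt(3))**2 = -3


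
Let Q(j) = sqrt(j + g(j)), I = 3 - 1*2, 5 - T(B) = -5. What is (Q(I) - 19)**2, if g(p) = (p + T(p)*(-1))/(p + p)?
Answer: (38 - I*sqrt(14))**2/4 ≈ 357.5 - 71.091*I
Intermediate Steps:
T(B) = 10 (T(B) = 5 - 1*(-5) = 5 + 5 = 10)
I = 1 (I = 3 - 2 = 1)
g(p) = (-10 + p)/(2*p) (g(p) = (p + 10*(-1))/(p + p) = (p - 10)/((2*p)) = (-10 + p)*(1/(2*p)) = (-10 + p)/(2*p))
Q(j) = sqrt(j + (-10 + j)/(2*j))
(Q(I) - 19)**2 = (sqrt(2 - 20/1 + 4*1)/2 - 19)**2 = (sqrt(2 - 20*1 + 4)/2 - 19)**2 = (sqrt(2 - 20 + 4)/2 - 19)**2 = (sqrt(-14)/2 - 19)**2 = ((I*sqrt(14))/2 - 19)**2 = (I*sqrt(14)/2 - 19)**2 = (-19 + I*sqrt(14)/2)**2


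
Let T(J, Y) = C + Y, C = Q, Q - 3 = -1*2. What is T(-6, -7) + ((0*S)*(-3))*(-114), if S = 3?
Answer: -6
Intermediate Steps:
Q = 1 (Q = 3 - 1*2 = 3 - 2 = 1)
C = 1
T(J, Y) = 1 + Y
T(-6, -7) + ((0*S)*(-3))*(-114) = (1 - 7) + ((0*3)*(-3))*(-114) = -6 + (0*(-3))*(-114) = -6 + 0*(-114) = -6 + 0 = -6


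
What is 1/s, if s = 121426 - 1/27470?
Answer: 27470/3335572219 ≈ 8.2355e-6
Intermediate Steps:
s = 3335572219/27470 (s = 121426 - 1*1/27470 = 121426 - 1/27470 = 3335572219/27470 ≈ 1.2143e+5)
1/s = 1/(3335572219/27470) = 27470/3335572219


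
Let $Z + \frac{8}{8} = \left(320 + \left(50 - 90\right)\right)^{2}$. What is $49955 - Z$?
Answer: $-28444$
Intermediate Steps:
$Z = 78399$ ($Z = -1 + \left(320 + \left(50 - 90\right)\right)^{2} = -1 + \left(320 - 40\right)^{2} = -1 + 280^{2} = -1 + 78400 = 78399$)
$49955 - Z = 49955 - 78399 = -28444$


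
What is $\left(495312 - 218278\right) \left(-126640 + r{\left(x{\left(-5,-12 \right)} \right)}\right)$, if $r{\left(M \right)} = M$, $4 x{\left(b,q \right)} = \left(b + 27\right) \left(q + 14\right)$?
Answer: $-35080538386$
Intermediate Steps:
$x{\left(b,q \right)} = \frac{\left(14 + q\right) \left(27 + b\right)}{4}$ ($x{\left(b,q \right)} = \frac{\left(b + 27\right) \left(q + 14\right)}{4} = \frac{\left(27 + b\right) \left(14 + q\right)}{4} = \frac{\left(14 + q\right) \left(27 + b\right)}{4}$)
$\left(495312 - 218278\right) \left(-126640 + r{\left(x{\left(-5,-12 \right)} \right)}\right) = \left(495312 - 218278\right) \left(-126640 + \left(\frac{189}{2} + \frac{7}{2} \left(-5\right) + \frac{27}{4} \left(-12\right) + \frac{1}{4} \left(-5\right) \left(-12\right)\right)\right) = 277034 \left(-126640 + \left(\frac{189}{2} - \frac{35}{2} - 81 + 15\right)\right) = 277034 \left(-126640 + 11\right) = 277034 \left(-126629\right) = -35080538386$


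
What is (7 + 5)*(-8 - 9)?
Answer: -204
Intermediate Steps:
(7 + 5)*(-8 - 9) = 12*(-17) = -204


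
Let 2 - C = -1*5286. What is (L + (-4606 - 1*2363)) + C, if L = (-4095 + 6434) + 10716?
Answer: 11374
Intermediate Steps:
C = 5288 (C = 2 - (-1)*5286 = 2 - 1*(-5286) = 2 + 5286 = 5288)
L = 13055 (L = 2339 + 10716 = 13055)
(L + (-4606 - 1*2363)) + C = (13055 + (-4606 - 1*2363)) + 5288 = (13055 + (-4606 - 2363)) + 5288 = (13055 - 6969) + 5288 = 6086 + 5288 = 11374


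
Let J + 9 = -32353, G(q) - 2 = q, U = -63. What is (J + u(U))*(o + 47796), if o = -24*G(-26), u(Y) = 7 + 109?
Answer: -1559803512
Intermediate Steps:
G(q) = 2 + q
J = -32362 (J = -9 - 32353 = -32362)
u(Y) = 116
o = 576 (o = -24*(2 - 26) = -24*(-24) = 576)
(J + u(U))*(o + 47796) = (-32362 + 116)*(576 + 47796) = -32246*48372 = -1559803512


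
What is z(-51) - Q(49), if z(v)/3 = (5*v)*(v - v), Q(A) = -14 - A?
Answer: 63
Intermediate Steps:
z(v) = 0 (z(v) = 3*((5*v)*(v - v)) = 3*((5*v)*0) = 3*0 = 0)
z(-51) - Q(49) = 0 - (-14 - 1*49) = 0 - (-14 - 49) = 0 - 1*(-63) = 0 + 63 = 63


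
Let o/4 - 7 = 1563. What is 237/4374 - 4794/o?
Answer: -1623383/2289060 ≈ -0.70919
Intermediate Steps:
o = 6280 (o = 28 + 4*1563 = 28 + 6252 = 6280)
237/4374 - 4794/o = 237/4374 - 4794/6280 = 237*(1/4374) - 4794*1/6280 = 79/1458 - 2397/3140 = -1623383/2289060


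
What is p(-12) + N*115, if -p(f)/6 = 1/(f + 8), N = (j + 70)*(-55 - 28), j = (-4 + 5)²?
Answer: -1355387/2 ≈ -6.7769e+5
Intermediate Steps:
j = 1 (j = 1² = 1)
N = -5893 (N = (1 + 70)*(-55 - 28) = 71*(-83) = -5893)
p(f) = -6/(8 + f) (p(f) = -6/(f + 8) = -6/(8 + f))
p(-12) + N*115 = -6/(8 - 12) - 5893*115 = -6/(-4) - 677695 = -6*(-¼) - 677695 = 3/2 - 677695 = -1355387/2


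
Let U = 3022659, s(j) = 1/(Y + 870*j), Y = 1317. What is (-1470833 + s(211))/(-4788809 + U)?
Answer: 27193790087/32653817505 ≈ 0.83279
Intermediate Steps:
s(j) = 1/(1317 + 870*j)
(-1470833 + s(211))/(-4788809 + U) = (-1470833 + 1/(3*(439 + 290*211)))/(-4788809 + 3022659) = (-1470833 + 1/(3*(439 + 61190)))/(-1766150) = (-1470833 + (⅓)/61629)*(-1/1766150) = (-1470833 + (⅓)*(1/61629))*(-1/1766150) = (-1470833 + 1/184887)*(-1/1766150) = -271937900870/184887*(-1/1766150) = 27193790087/32653817505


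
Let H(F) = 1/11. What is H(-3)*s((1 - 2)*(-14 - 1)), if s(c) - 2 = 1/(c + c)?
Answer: 61/330 ≈ 0.18485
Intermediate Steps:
H(F) = 1/11
s(c) = 2 + 1/(2*c) (s(c) = 2 + 1/(c + c) = 2 + 1/(2*c))
H(-3)*s((1 - 2)*(-14 - 1)) = (2 + 1/(2*(((1 - 2)*(-14 - 1)))))/11 = (2 + 1/(2*((-1*(-15)))))/11 = (2 + (1/2)/15)/11 = (2 + (1/2)*(1/15))/11 = (2 + 1/30)/11 = (1/11)*(61/30) = 61/330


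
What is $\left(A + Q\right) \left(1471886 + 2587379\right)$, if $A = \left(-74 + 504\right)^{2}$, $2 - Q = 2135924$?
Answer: $-7919715318830$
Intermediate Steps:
$Q = -2135922$ ($Q = 2 - 2135924 = -2135922$)
$A = 184900$ ($A = 430^{2} = 184900$)
$\left(A + Q\right) \left(1471886 + 2587379\right) = \left(184900 - 2135922\right) \left(1471886 + 2587379\right) = \left(-1951022\right) 4059265 = -7919715318830$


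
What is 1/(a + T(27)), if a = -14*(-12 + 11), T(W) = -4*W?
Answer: -1/94 ≈ -0.010638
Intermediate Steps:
a = 14 (a = -14*(-1) = 14)
1/(a + T(27)) = 1/(14 - 4*27) = 1/(14 - 108) = 1/(-94) = -1/94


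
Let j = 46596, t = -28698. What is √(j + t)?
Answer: √17898 ≈ 133.78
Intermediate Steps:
√(j + t) = √(46596 - 28698) = √17898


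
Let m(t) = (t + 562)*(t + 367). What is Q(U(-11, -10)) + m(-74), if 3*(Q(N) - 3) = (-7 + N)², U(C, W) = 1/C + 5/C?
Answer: 51911170/363 ≈ 1.4301e+5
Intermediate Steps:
U(C, W) = 6/C (U(C, W) = 1/C + 5/C = 6/C)
Q(N) = 3 + (-7 + N)²/3
m(t) = (367 + t)*(562 + t) (m(t) = (562 + t)*(367 + t) = (367 + t)*(562 + t))
Q(U(-11, -10)) + m(-74) = (3 + (-7 + 6/(-11))²/3) + (206254 + (-74)² + 929*(-74)) = (3 + (-7 + 6*(-1/11))²/3) + (206254 + 5476 - 68746) = (3 + (-7 - 6/11)²/3) + 142984 = (3 + (-83/11)²/3) + 142984 = (3 + (⅓)*(6889/121)) + 142984 = (3 + 6889/363) + 142984 = 7978/363 + 142984 = 51911170/363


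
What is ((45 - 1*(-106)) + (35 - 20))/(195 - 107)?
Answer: 83/44 ≈ 1.8864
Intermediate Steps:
((45 - 1*(-106)) + (35 - 20))/(195 - 107) = ((45 + 106) + 15)/88 = (151 + 15)*(1/88) = 166*(1/88) = 83/44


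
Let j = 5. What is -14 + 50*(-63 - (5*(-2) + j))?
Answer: -2914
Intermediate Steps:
-14 + 50*(-63 - (5*(-2) + j)) = -14 + 50*(-63 - (5*(-2) + 5)) = -14 + 50*(-63 - (-10 + 5)) = -14 + 50*(-63 - 1*(-5)) = -14 + 50*(-63 + 5) = -14 + 50*(-58) = -14 - 2900 = -2914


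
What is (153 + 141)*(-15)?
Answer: -4410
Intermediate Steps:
(153 + 141)*(-15) = 294*(-15) = -4410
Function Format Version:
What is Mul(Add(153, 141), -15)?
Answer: -4410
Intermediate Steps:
Mul(Add(153, 141), -15) = Mul(294, -15) = -4410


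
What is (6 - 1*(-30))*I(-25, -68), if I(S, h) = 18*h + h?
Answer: -46512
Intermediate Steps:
I(S, h) = 19*h
(6 - 1*(-30))*I(-25, -68) = (6 - 1*(-30))*(19*(-68)) = (6 + 30)*(-1292) = 36*(-1292) = -46512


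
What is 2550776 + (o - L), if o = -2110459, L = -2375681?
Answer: 2815998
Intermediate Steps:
2550776 + (o - L) = 2550776 + (-2110459 - 1*(-2375681)) = 2550776 + (-2110459 + 2375681) = 2550776 + 265222 = 2815998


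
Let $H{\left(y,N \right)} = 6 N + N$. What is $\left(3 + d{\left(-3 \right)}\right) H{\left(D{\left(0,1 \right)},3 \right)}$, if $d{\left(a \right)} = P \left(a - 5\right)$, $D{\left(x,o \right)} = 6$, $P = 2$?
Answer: $-273$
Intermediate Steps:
$d{\left(a \right)} = -10 + 2 a$ ($d{\left(a \right)} = 2 \left(a - 5\right) = 2 \left(-5 + a\right) = -10 + 2 a$)
$H{\left(y,N \right)} = 7 N$
$\left(3 + d{\left(-3 \right)}\right) H{\left(D{\left(0,1 \right)},3 \right)} = \left(3 + \left(-10 + 2 \left(-3\right)\right)\right) 7 \cdot 3 = \left(3 - 16\right) 21 = \left(-13\right) 21 = -273$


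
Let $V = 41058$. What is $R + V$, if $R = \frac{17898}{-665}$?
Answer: $\frac{1436088}{35} \approx 41031.0$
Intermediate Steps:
$R = - \frac{942}{35}$ ($R = 17898 \left(- \frac{1}{665}\right) = - \frac{942}{35} \approx -26.914$)
$R + V = - \frac{942}{35} + 41058 = \frac{1436088}{35}$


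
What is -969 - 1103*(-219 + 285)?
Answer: -73767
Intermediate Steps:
-969 - 1103*(-219 + 285) = -969 - 1103*66 = -969 - 72798 = -73767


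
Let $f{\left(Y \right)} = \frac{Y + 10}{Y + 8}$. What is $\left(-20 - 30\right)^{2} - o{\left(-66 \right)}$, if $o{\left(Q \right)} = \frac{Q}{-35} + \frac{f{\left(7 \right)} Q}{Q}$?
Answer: $\frac{262183}{105} \approx 2497.0$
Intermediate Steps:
$f{\left(Y \right)} = \frac{10 + Y}{8 + Y}$
$o{\left(Q \right)} = \frac{17}{15} - \frac{Q}{35}$ ($o{\left(Q \right)} = \frac{Q}{-35} + \frac{\frac{10 + 7}{8 + 7} Q}{Q} = Q \left(- \frac{1}{35}\right) + \frac{\frac{1}{15} \cdot 17 Q}{Q} = - \frac{Q}{35} + \frac{\frac{1}{15} \cdot 17 Q}{Q} = - \frac{Q}{35} + \frac{\frac{17}{15} Q}{Q} = - \frac{Q}{35} + \frac{17}{15} = \frac{17}{15} - \frac{Q}{35}$)
$\left(-20 - 30\right)^{2} - o{\left(-66 \right)} = \left(-20 - 30\right)^{2} - \left(\frac{17}{15} - - \frac{66}{35}\right) = \left(-50\right)^{2} - \left(\frac{17}{15} + \frac{66}{35}\right) = 2500 - \frac{317}{105} = \frac{262183}{105}$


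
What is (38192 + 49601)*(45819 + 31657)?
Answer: 6801850468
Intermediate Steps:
(38192 + 49601)*(45819 + 31657) = 87793*77476 = 6801850468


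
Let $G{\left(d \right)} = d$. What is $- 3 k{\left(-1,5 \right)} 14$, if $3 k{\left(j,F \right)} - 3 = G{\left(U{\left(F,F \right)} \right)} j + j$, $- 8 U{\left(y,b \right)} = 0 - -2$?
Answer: $- \frac{63}{2} \approx -31.5$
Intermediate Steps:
$U{\left(y,b \right)} = - \frac{1}{4}$ ($U{\left(y,b \right)} = - \frac{0 - -2}{8} = - \frac{0 + 2}{8} = \left(- \frac{1}{8}\right) 2 = - \frac{1}{4}$)
$k{\left(j,F \right)} = 1 + \frac{j}{4}$ ($k{\left(j,F \right)} = 1 + \frac{- \frac{j}{4} + j}{3} = 1 + \frac{\frac{3}{4} j}{3} = 1 + \frac{j}{4}$)
$- 3 k{\left(-1,5 \right)} 14 = - 3 \left(1 + \frac{1}{4} \left(-1\right)\right) 14 = - 3 \left(1 - \frac{1}{4}\right) 14 = \left(-3\right) \frac{3}{4} \cdot 14 = \left(- \frac{9}{4}\right) 14 = - \frac{63}{2}$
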